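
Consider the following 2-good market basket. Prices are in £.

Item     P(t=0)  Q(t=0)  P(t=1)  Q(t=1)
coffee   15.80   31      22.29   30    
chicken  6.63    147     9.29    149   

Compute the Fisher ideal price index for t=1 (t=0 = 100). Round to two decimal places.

140.44

Laspeyres component (base-period weights):
ΣP(t=1)Q(t=0) = 22.29×31 + 9.29×147 = 690.99 + 1365.63 = 2056.62
ΣP(t=0)Q(t=0) = 15.80×31 + 6.63×147 = 489.8 + 974.61 = 1464.41
L = 2056.62 / 1464.41 × 100 = 140.4402
Paasche component (current-period weights):
ΣP(t=1)Q(t=1) = 22.29×30 + 9.29×149 = 668.7 + 1384.21 = 2052.91
ΣP(t=0)Q(t=1) = 15.80×30 + 6.63×149 = 474 + 987.87 = 1461.87
P = 2052.91 / 1461.87 × 100 = 140.4304
Fisher = √(L × P) = √(140.4402 × 140.4304) = 140.4353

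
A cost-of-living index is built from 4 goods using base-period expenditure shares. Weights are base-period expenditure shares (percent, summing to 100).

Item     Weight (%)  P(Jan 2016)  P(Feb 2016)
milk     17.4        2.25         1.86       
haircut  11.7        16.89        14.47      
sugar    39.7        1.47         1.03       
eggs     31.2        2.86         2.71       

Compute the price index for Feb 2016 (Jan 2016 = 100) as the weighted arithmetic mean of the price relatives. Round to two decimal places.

milk: 17.4 × (1.86/2.25) = 17.4 × 0.826667 = 14.3840
haircut: 11.7 × (14.47/16.89) = 11.7 × 0.856720 = 10.0236
sugar: 39.7 × (1.03/1.47) = 39.7 × 0.700680 = 27.8170
eggs: 31.2 × (2.71/2.86) = 31.2 × 0.947552 = 29.5636
Index = Σ wᵢ·(p₁ᵢ/p₀ᵢ) = 14.3840 + 10.0236 + 27.8170 + 29.5636 = 81.7883

81.79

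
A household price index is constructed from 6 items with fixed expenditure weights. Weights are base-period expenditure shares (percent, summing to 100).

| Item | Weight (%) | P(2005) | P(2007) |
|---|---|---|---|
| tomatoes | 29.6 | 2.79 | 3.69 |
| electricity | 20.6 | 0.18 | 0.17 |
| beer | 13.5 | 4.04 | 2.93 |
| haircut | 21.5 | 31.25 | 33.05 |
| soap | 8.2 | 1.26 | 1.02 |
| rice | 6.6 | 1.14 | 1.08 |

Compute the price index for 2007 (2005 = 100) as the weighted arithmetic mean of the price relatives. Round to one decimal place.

104.0

tomatoes: 29.6 × (3.69/2.79) = 29.6 × 1.322581 = 39.1484
electricity: 20.6 × (0.17/0.18) = 20.6 × 0.944444 = 19.4556
beer: 13.5 × (2.93/4.04) = 13.5 × 0.725248 = 9.7908
haircut: 21.5 × (33.05/31.25) = 21.5 × 1.057600 = 22.7384
soap: 8.2 × (1.02/1.26) = 8.2 × 0.809524 = 6.6381
rice: 6.6 × (1.08/1.14) = 6.6 × 0.947368 = 6.2526
Index = Σ wᵢ·(p₁ᵢ/p₀ᵢ) = 39.1484 + 19.4556 + 9.7908 + 22.7384 + 6.6381 + 6.2526 = 104.0239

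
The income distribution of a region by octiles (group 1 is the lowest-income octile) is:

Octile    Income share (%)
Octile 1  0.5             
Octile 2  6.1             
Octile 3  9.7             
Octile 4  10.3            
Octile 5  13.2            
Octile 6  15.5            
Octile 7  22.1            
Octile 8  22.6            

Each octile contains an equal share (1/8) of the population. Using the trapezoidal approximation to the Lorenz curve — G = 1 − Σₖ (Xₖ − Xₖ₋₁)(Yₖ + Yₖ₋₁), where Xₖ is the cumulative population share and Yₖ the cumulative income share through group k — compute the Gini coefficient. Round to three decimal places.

0.319

Cumulative income shares Yₖ: 0.0050, 0.0660, 0.1630, 0.2660, 0.3980, 0.5530, 0.7740, 1.0000
Σ (Xₖ−Xₖ₋₁)(Yₖ+Yₖ₋₁) = (1/8)(0.0050+0.0000) + (1/8)(0.0660+0.0050) + (1/8)(0.1630+0.0660) + (1/8)(0.2660+0.1630) + (1/8)(0.3980+0.2660) + (1/8)(0.5530+0.3980) + (1/8)(0.7740+0.5530) + (1/8)(1.0000+0.7740)
  = 0.0006 + 0.0089 + 0.0286 + 0.0536 + 0.0830 + 0.1189 + 0.1659 + 0.2218 = 0.6813
G = 1 − 0.6813 = 0.3187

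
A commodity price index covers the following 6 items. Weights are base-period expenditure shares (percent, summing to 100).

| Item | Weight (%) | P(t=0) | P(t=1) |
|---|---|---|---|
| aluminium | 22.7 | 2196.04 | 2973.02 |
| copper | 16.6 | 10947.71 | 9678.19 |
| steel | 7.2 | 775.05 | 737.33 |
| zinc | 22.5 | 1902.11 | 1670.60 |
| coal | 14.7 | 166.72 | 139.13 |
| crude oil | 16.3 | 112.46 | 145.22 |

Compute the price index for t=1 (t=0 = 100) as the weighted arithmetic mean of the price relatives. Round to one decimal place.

aluminium: 22.7 × (2973.02/2196.04) = 22.7 × 1.353810 = 30.7315
copper: 16.6 × (9678.19/10947.71) = 16.6 × 0.884038 = 14.6750
steel: 7.2 × (737.33/775.05) = 7.2 × 0.951332 = 6.8496
zinc: 22.5 × (1670.60/1902.11) = 22.5 × 0.878288 = 19.7615
coal: 14.7 × (139.13/166.72) = 14.7 × 0.834513 = 12.2673
crude oil: 16.3 × (145.22/112.46) = 16.3 × 1.291304 = 21.0482
Index = Σ wᵢ·(p₁ᵢ/p₀ᵢ) = 30.7315 + 14.6750 + 6.8496 + 19.7615 + 12.2673 + 21.0482 = 105.3332

105.3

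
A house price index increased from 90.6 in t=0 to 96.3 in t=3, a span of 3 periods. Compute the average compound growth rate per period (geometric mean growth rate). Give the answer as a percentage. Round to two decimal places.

2.05%

Growth factor = (96.3/90.6)^(1/3) = (1.062914)^(1/3) = 1.020546
Growth rate = 1.020546 − 1 = 0.020546 = 2.0546%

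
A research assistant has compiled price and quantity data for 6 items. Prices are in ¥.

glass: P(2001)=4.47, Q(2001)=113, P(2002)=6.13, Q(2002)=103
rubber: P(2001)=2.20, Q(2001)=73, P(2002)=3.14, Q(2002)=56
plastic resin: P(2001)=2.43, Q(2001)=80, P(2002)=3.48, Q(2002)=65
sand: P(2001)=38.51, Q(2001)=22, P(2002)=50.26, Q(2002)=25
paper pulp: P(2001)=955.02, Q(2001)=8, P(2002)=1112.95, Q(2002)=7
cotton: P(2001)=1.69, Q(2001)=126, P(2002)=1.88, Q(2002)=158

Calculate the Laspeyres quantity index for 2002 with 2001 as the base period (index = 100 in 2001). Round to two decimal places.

90.54

Laspeyres quantity index uses base-period prices as weights.
ΣP(2001)·Q(2002) = 4.47×103 + 2.20×56 + 2.43×65 + 38.51×25 + 955.02×7 + 1.69×158 = 460.41 + 123.2 + 157.95 + 962.75 + 6685.14 + 267.02 = 8656.47
ΣP(2001)·Q(2001) = 4.47×113 + 2.20×73 + 2.43×80 + 38.51×22 + 955.02×8 + 1.69×126 = 505.11 + 160.6 + 194.4 + 847.22 + 7640.16 + 212.94 = 9560.43
Index = 8656.47 / 9560.43 × 100 = 90.5448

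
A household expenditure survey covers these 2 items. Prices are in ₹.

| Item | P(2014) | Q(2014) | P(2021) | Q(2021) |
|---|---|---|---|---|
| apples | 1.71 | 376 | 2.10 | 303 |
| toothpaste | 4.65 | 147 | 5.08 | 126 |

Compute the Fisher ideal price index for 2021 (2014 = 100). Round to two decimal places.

115.72

Laspeyres component (base-period weights):
ΣP(2021)Q(2014) = 2.10×376 + 5.08×147 = 789.6 + 746.76 = 1536.36
ΣP(2014)Q(2014) = 1.71×376 + 4.65×147 = 642.96 + 683.55 = 1326.51
L = 1536.36 / 1326.51 × 100 = 115.8197
Paasche component (current-period weights):
ΣP(2021)Q(2021) = 2.10×303 + 5.08×126 = 636.3 + 640.08 = 1276.38
ΣP(2014)Q(2021) = 1.71×303 + 4.65×126 = 518.13 + 585.9 = 1104.03
P = 1276.38 / 1104.03 × 100 = 115.6110
Fisher = √(L × P) = √(115.8197 × 115.6110) = 115.7153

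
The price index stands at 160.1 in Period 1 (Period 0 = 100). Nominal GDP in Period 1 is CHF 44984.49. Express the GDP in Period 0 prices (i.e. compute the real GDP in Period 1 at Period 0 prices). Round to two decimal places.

Real = Nominal ÷ (Index/100) = 44984.49 ÷ (160.1/100)
     = 44984.49 ÷ 1.601 = 28097.7452

28097.75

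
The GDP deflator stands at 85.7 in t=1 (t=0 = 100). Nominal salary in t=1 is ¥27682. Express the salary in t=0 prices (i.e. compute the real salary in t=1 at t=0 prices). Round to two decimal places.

32301.05

Real = Nominal ÷ (Index/100) = 27682 ÷ (85.7/100)
     = 27682 ÷ 0.857 = 32301.0502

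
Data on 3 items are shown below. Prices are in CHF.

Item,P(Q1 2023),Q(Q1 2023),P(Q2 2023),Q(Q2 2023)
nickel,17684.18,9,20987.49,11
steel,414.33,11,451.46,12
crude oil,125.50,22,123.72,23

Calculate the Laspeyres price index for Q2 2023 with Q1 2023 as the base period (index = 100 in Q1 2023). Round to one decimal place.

118.1

Laspeyres price index uses base-period quantities as weights.
ΣP(Q2 2023)·Q(Q1 2023) = 20987.49×9 + 451.46×11 + 123.72×22 = 188887.41 + 4966.06 + 2721.84 = 196575.31
ΣP(Q1 2023)·Q(Q1 2023) = 17684.18×9 + 414.33×11 + 125.50×22 = 159157.62 + 4557.63 + 2761 = 166476.25
Index = 196575.31 / 166476.25 × 100 = 118.0801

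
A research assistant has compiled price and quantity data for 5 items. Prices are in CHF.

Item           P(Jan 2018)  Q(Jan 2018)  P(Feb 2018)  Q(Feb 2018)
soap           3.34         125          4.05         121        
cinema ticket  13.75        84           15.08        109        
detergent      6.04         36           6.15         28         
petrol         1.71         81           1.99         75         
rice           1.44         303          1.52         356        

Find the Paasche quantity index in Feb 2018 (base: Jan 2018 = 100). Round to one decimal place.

114.5

Paasche quantity index uses current-period prices as weights.
ΣP(Feb 2018)·Q(Feb 2018) = 4.05×121 + 15.08×109 + 6.15×28 + 1.99×75 + 1.52×356 = 490.05 + 1643.72 + 172.2 + 149.25 + 541.12 = 2996.34
ΣP(Feb 2018)·Q(Jan 2018) = 4.05×125 + 15.08×84 + 6.15×36 + 1.99×81 + 1.52×303 = 506.25 + 1266.72 + 221.4 + 161.19 + 460.56 = 2616.12
Index = 2996.34 / 2616.12 × 100 = 114.5337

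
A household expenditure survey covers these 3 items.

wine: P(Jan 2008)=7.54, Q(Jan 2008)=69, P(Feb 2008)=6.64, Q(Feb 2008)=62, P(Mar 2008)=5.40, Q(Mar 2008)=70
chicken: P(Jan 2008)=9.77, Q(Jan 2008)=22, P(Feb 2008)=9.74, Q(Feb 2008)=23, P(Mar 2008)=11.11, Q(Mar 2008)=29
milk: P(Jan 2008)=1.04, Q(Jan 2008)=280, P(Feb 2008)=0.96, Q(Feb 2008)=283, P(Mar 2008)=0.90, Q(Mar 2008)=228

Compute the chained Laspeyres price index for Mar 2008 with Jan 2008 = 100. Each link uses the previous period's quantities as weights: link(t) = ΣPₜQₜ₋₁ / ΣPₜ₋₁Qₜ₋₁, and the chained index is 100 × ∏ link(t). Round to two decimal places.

Link Jan 2008→Feb 2008:
ΣP(Feb 2008)Q(Jan 2008) = 6.64×69 + 9.74×22 + 0.96×280 = 458.16 + 214.28 + 268.8 = 941.24
ΣP(Jan 2008)Q(Jan 2008) = 7.54×69 + 9.77×22 + 1.04×280 = 520.26 + 214.94 + 291.2 = 1026.4
link = 941.24/1026.4 = 0.917030
Link Feb 2008→Mar 2008:
ΣP(Mar 2008)Q(Feb 2008) = 5.40×62 + 11.11×23 + 0.90×283 = 334.8 + 255.53 + 254.7 = 845.03
ΣP(Feb 2008)Q(Feb 2008) = 6.64×62 + 9.74×23 + 0.96×283 = 411.68 + 224.02 + 271.68 = 907.38
link = 845.03/907.38 = 0.931286
Chained index = 100 × 0.917030 × 0.931286 = 85.4017

85.40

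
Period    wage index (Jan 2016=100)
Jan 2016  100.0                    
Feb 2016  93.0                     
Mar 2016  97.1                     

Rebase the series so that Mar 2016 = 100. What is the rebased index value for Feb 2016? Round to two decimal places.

95.78

Rebased(Feb 2016) = 93.0 / 97.1 × 100 = 95.7775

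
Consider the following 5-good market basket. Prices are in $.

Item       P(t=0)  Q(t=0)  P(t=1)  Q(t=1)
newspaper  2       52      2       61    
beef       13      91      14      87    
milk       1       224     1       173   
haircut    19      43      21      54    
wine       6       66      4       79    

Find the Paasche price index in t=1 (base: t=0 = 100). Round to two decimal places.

101.26

Paasche price index uses current-period quantities as weights.
ΣP(t=1)·Q(t=1) = 2×61 + 14×87 + 1×173 + 21×54 + 4×79 = 122 + 1218 + 173 + 1134 + 316 = 2963
ΣP(t=0)·Q(t=1) = 2×61 + 13×87 + 1×173 + 19×54 + 6×79 = 122 + 1131 + 173 + 1026 + 474 = 2926
Index = 2963 / 2926 × 100 = 101.2645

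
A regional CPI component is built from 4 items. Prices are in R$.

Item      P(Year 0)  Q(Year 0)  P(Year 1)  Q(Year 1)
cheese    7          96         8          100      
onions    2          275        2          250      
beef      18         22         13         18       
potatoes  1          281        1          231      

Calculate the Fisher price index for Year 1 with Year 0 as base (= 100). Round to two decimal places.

Laspeyres component (base-period weights):
ΣP(Year 1)Q(Year 0) = 8×96 + 2×275 + 13×22 + 1×281 = 768 + 550 + 286 + 281 = 1885
ΣP(Year 0)Q(Year 0) = 7×96 + 2×275 + 18×22 + 1×281 = 672 + 550 + 396 + 281 = 1899
L = 1885 / 1899 × 100 = 99.2628
Paasche component (current-period weights):
ΣP(Year 1)Q(Year 1) = 8×100 + 2×250 + 13×18 + 1×231 = 800 + 500 + 234 + 231 = 1765
ΣP(Year 0)Q(Year 1) = 7×100 + 2×250 + 18×18 + 1×231 = 700 + 500 + 324 + 231 = 1755
P = 1765 / 1755 × 100 = 100.5698
Fisher = √(L × P) = √(99.2628 × 100.5698) = 99.9141

99.91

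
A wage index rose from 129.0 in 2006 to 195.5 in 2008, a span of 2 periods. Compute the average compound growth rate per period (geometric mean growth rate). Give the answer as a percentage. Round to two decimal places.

23.11%

Growth factor = (195.5/129.0)^(1/2) = (1.515504)^(1/2) = 1.231058
Growth rate = 1.231058 − 1 = 0.231058 = 23.1058%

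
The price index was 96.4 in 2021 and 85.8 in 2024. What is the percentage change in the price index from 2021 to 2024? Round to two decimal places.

Change = (85.8 − 96.4) / 96.4 × 100
       = -10.6 / 96.4 × 100 = -10.9959%

-11.00%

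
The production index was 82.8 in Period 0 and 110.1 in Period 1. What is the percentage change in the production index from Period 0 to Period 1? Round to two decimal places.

32.97%

Change = (110.1 − 82.8) / 82.8 × 100
       = 27.3 / 82.8 × 100 = 32.9710%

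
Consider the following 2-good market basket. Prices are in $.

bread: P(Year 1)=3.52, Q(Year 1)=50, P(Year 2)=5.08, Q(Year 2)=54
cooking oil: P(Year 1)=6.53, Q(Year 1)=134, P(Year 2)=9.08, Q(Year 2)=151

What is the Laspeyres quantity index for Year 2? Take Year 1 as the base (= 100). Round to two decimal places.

111.90

Laspeyres quantity index uses base-period prices as weights.
ΣP(Year 1)·Q(Year 2) = 3.52×54 + 6.53×151 = 190.08 + 986.03 = 1176.11
ΣP(Year 1)·Q(Year 1) = 3.52×50 + 6.53×134 = 176 + 875.02 = 1051.02
Index = 1176.11 / 1051.02 × 100 = 111.9018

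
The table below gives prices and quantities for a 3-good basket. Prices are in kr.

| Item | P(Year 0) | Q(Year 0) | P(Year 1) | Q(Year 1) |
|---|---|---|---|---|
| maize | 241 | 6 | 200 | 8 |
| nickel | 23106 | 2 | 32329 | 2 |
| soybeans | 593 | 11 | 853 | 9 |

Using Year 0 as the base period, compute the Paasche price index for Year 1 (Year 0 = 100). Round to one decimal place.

Paasche price index uses current-period quantities as weights.
ΣP(Year 1)·Q(Year 1) = 200×8 + 32329×2 + 853×9 = 1600 + 64658 + 7677 = 73935
ΣP(Year 0)·Q(Year 1) = 241×8 + 23106×2 + 593×9 = 1928 + 46212 + 5337 = 53477
Index = 73935 / 53477 × 100 = 138.2557

138.3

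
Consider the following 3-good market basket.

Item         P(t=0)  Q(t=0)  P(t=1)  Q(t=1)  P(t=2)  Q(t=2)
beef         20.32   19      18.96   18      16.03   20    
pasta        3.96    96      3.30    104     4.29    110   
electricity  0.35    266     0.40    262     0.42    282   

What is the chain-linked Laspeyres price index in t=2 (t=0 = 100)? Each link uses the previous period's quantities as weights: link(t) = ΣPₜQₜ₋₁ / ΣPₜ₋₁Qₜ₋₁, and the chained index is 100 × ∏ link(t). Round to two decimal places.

Link t=0→t=1:
ΣP(t=1)Q(t=0) = 18.96×19 + 3.30×96 + 0.40×266 = 360.24 + 316.8 + 106.4 = 783.44
ΣP(t=0)Q(t=0) = 20.32×19 + 3.96×96 + 0.35×266 = 386.08 + 380.16 + 93.1 = 859.34
link = 783.44/859.34 = 0.911676
Link t=1→t=2:
ΣP(t=2)Q(t=1) = 16.03×18 + 4.29×104 + 0.42×262 = 288.54 + 446.16 + 110.04 = 844.74
ΣP(t=1)Q(t=1) = 18.96×18 + 3.30×104 + 0.40×262 = 341.28 + 343.2 + 104.8 = 789.28
link = 844.74/789.28 = 1.070267
Chained index = 100 × 0.911676 × 1.070267 = 97.5737

97.57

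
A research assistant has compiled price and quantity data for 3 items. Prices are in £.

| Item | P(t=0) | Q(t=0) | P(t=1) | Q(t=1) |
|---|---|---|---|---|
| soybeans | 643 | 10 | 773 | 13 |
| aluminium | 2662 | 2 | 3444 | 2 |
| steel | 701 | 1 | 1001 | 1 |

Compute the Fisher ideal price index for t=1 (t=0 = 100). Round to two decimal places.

125.06

Laspeyres component (base-period weights):
ΣP(t=1)Q(t=0) = 773×10 + 3444×2 + 1001×1 = 7730 + 6888 + 1001 = 15619
ΣP(t=0)Q(t=0) = 643×10 + 2662×2 + 701×1 = 6430 + 5324 + 701 = 12455
L = 15619 / 12455 × 100 = 125.4035
Paasche component (current-period weights):
ΣP(t=1)Q(t=1) = 773×13 + 3444×2 + 1001×1 = 10049 + 6888 + 1001 = 17938
ΣP(t=0)Q(t=1) = 643×13 + 2662×2 + 701×1 = 8359 + 5324 + 701 = 14384
P = 17938 / 14384 × 100 = 124.7080
Fisher = √(L × P) = √(125.4035 × 124.7080) = 125.0552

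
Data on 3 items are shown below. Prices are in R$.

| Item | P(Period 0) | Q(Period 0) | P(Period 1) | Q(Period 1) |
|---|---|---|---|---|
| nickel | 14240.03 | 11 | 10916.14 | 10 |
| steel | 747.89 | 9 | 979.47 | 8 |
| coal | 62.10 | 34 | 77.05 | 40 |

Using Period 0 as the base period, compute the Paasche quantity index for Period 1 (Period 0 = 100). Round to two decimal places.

91.31

Paasche quantity index uses current-period prices as weights.
ΣP(Period 1)·Q(Period 1) = 10916.14×10 + 979.47×8 + 77.05×40 = 109161.4 + 7835.76 + 3082 = 120079.16
ΣP(Period 1)·Q(Period 0) = 10916.14×11 + 979.47×9 + 77.05×34 = 120077.54 + 8815.23 + 2619.7 = 131512.47
Index = 120079.16 / 131512.47 × 100 = 91.3063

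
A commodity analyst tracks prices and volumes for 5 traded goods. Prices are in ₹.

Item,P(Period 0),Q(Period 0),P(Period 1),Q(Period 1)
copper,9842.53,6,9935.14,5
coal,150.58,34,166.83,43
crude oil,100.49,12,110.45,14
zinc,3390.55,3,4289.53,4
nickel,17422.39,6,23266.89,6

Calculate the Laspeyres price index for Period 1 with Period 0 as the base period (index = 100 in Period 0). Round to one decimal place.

121.7

Laspeyres price index uses base-period quantities as weights.
ΣP(Period 1)·Q(Period 0) = 9935.14×6 + 166.83×34 + 110.45×12 + 4289.53×3 + 23266.89×6 = 59610.84 + 5672.22 + 1325.4 + 12868.59 + 139601.34 = 219078.39
ΣP(Period 0)·Q(Period 0) = 9842.53×6 + 150.58×34 + 100.49×12 + 3390.55×3 + 17422.39×6 = 59055.18 + 5119.72 + 1205.88 + 10171.65 + 104534.34 = 180086.77
Index = 219078.39 / 180086.77 × 100 = 121.6516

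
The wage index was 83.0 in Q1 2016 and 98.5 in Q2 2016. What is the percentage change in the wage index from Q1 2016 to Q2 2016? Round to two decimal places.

18.67%

Change = (98.5 − 83.0) / 83.0 × 100
       = 15.5 / 83.0 × 100 = 18.6747%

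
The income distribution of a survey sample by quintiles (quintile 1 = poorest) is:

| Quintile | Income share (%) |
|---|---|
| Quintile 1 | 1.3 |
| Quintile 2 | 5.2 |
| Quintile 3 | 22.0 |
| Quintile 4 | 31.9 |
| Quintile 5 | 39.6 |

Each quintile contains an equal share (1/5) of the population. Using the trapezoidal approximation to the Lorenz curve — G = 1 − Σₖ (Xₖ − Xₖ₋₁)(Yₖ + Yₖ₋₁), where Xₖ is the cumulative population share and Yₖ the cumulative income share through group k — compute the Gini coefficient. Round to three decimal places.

0.413

Cumulative income shares Yₖ: 0.0130, 0.0650, 0.2850, 0.6040, 1.0000
Σ (Xₖ−Xₖ₋₁)(Yₖ+Yₖ₋₁) = (1/5)(0.0130+0.0000) + (1/5)(0.0650+0.0130) + (1/5)(0.2850+0.0650) + (1/5)(0.6040+0.2850) + (1/5)(1.0000+0.6040)
  = 0.0026 + 0.0156 + 0.0700 + 0.1778 + 0.3208 = 0.5868
G = 1 − 0.5868 = 0.4132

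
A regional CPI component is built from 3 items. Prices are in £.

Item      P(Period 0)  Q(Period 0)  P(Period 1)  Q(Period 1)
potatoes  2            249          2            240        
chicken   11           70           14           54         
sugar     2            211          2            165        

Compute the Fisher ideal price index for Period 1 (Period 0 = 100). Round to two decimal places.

Laspeyres component (base-period weights):
ΣP(Period 1)Q(Period 0) = 2×249 + 14×70 + 2×211 = 498 + 980 + 422 = 1900
ΣP(Period 0)Q(Period 0) = 2×249 + 11×70 + 2×211 = 498 + 770 + 422 = 1690
L = 1900 / 1690 × 100 = 112.4260
Paasche component (current-period weights):
ΣP(Period 1)Q(Period 1) = 2×240 + 14×54 + 2×165 = 480 + 756 + 330 = 1566
ΣP(Period 0)Q(Period 1) = 2×240 + 11×54 + 2×165 = 480 + 594 + 330 = 1404
P = 1566 / 1404 × 100 = 111.5385
Fisher = √(L × P) = √(112.4260 × 111.5385) = 111.9814

111.98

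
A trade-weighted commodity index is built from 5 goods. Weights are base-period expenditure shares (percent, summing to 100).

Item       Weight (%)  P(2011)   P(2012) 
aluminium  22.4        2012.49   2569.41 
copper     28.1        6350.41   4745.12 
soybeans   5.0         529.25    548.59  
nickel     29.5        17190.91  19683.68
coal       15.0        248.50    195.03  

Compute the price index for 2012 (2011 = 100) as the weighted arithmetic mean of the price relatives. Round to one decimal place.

aluminium: 22.4 × (2569.41/2012.49) = 22.4 × 1.276732 = 28.5988
copper: 28.1 × (4745.12/6350.41) = 28.1 × 0.747215 = 20.9967
soybeans: 5.0 × (548.59/529.25) = 5.0 × 1.036542 = 5.1827
nickel: 29.5 × (19683.68/17190.91) = 29.5 × 1.145005 = 33.7777
coal: 15.0 × (195.03/248.50) = 15.0 × 0.784829 = 11.7724
Index = Σ wᵢ·(p₁ᵢ/p₀ᵢ) = 28.5988 + 20.9967 + 5.1827 + 33.7777 + 11.7724 = 100.3283

100.3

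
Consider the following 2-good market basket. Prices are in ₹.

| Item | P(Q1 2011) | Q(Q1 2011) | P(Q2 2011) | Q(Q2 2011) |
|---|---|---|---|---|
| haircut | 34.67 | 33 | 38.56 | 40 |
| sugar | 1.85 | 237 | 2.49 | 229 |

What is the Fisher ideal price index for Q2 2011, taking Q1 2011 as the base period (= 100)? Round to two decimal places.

117.19

Laspeyres component (base-period weights):
ΣP(Q2 2011)Q(Q1 2011) = 38.56×33 + 2.49×237 = 1272.48 + 590.13 = 1862.61
ΣP(Q1 2011)Q(Q1 2011) = 34.67×33 + 1.85×237 = 1144.11 + 438.45 = 1582.56
L = 1862.61 / 1582.56 × 100 = 117.6960
Paasche component (current-period weights):
ΣP(Q2 2011)Q(Q2 2011) = 38.56×40 + 2.49×229 = 1542.4 + 570.21 = 2112.61
ΣP(Q1 2011)Q(Q2 2011) = 34.67×40 + 1.85×229 = 1386.8 + 423.65 = 1810.45
P = 2112.61 / 1810.45 × 100 = 116.6898
Fisher = √(L × P) = √(117.6960 × 116.6898) = 117.1918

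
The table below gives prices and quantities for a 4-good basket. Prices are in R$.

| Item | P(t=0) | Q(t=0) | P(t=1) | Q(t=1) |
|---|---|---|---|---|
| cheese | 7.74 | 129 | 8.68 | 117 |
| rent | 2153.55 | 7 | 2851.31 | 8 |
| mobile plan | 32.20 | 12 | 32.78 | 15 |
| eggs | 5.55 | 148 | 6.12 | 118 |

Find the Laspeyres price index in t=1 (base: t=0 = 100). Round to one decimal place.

Laspeyres price index uses base-period quantities as weights.
ΣP(t=1)·Q(t=0) = 8.68×129 + 2851.31×7 + 32.78×12 + 6.12×148 = 1119.72 + 19959.17 + 393.36 + 905.76 = 22378.01
ΣP(t=0)·Q(t=0) = 7.74×129 + 2153.55×7 + 32.20×12 + 5.55×148 = 998.46 + 15074.85 + 386.4 + 821.4 = 17281.11
Index = 22378.01 / 17281.11 × 100 = 129.4941

129.5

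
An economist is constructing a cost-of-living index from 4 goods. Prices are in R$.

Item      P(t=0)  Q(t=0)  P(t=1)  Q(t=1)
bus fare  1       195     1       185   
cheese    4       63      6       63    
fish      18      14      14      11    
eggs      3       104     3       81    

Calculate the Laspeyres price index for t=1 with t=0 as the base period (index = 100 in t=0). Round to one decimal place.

106.9

Laspeyres price index uses base-period quantities as weights.
ΣP(t=1)·Q(t=0) = 1×195 + 6×63 + 14×14 + 3×104 = 195 + 378 + 196 + 312 = 1081
ΣP(t=0)·Q(t=0) = 1×195 + 4×63 + 18×14 + 3×104 = 195 + 252 + 252 + 312 = 1011
Index = 1081 / 1011 × 100 = 106.9238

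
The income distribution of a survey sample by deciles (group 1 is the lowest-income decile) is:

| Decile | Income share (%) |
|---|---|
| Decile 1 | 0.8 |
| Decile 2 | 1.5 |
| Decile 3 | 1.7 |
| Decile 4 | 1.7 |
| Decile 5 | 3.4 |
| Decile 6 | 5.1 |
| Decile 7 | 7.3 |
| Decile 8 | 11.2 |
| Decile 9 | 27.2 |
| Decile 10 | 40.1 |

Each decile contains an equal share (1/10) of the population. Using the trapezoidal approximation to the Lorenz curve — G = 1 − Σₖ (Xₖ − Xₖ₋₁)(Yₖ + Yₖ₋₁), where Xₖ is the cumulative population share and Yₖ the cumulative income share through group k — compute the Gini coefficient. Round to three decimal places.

0.600

Cumulative income shares Yₖ: 0.0080, 0.0230, 0.0400, 0.0570, 0.0910, 0.1420, 0.2150, 0.3270, 0.5990, 1.0000
Σ (Xₖ−Xₖ₋₁)(Yₖ+Yₖ₋₁) = (1/10)(0.0080+0.0000) + (1/10)(0.0230+0.0080) + (1/10)(0.0400+0.0230) + (1/10)(0.0570+0.0400) + (1/10)(0.0910+0.0570) + (1/10)(0.1420+0.0910) + (1/10)(0.2150+0.1420) + (1/10)(0.3270+0.2150) + (1/10)(0.5990+0.3270) + (1/10)(1.0000+0.5990)
  = 0.0008 + 0.0031 + 0.0063 + 0.0097 + 0.0148 + 0.0233 + 0.0357 + 0.0542 + 0.0926 + 0.1599 = 0.4004
G = 1 − 0.4004 = 0.5996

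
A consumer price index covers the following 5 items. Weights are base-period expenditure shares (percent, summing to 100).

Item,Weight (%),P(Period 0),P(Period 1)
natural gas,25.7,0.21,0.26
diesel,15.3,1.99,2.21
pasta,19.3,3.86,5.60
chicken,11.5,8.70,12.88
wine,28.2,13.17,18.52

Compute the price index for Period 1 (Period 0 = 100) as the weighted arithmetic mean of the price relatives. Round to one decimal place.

natural gas: 25.7 × (0.26/0.21) = 25.7 × 1.238095 = 31.8190
diesel: 15.3 × (2.21/1.99) = 15.3 × 1.110553 = 16.9915
pasta: 19.3 × (5.60/3.86) = 19.3 × 1.450777 = 28.0000
chicken: 11.5 × (12.88/8.70) = 11.5 × 1.480460 = 17.0253
wine: 28.2 × (18.52/13.17) = 28.2 × 1.406226 = 39.6556
Index = Σ wᵢ·(p₁ᵢ/p₀ᵢ) = 31.8190 + 16.9915 + 28.0000 + 17.0253 + 39.6556 = 133.4914

133.5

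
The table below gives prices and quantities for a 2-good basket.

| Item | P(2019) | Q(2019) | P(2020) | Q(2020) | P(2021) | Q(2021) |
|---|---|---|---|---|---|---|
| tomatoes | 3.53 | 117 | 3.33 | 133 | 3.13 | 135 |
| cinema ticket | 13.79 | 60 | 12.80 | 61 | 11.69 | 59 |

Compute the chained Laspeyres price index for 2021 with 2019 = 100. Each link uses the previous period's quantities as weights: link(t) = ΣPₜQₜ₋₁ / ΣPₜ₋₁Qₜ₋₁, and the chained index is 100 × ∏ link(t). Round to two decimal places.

86.13

Link 2019→2020:
ΣP(2020)Q(2019) = 3.33×117 + 12.80×60 = 389.61 + 768 = 1157.61
ΣP(2019)Q(2019) = 3.53×117 + 13.79×60 = 413.01 + 827.4 = 1240.41
link = 1157.61/1240.41 = 0.933248
Link 2020→2021:
ΣP(2021)Q(2020) = 3.13×133 + 11.69×61 = 416.29 + 713.09 = 1129.38
ΣP(2020)Q(2020) = 3.33×133 + 12.80×61 = 442.89 + 780.8 = 1223.69
link = 1129.38/1223.69 = 0.922930
Chained index = 100 × 0.933248 × 0.922930 = 86.1322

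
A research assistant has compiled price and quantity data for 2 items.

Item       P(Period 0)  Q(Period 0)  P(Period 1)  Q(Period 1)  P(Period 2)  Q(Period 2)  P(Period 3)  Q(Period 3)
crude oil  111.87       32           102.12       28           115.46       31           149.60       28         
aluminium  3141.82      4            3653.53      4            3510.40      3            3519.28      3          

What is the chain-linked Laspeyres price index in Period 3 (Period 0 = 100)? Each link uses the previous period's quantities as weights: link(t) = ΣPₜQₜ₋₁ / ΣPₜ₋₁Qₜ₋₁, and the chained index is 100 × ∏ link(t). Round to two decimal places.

Link Period 0→Period 1:
ΣP(Period 1)Q(Period 0) = 102.12×32 + 3653.53×4 = 3267.84 + 14614.12 = 17881.96
ΣP(Period 0)Q(Period 0) = 111.87×32 + 3141.82×4 = 3579.84 + 12567.28 = 16147.12
link = 17881.96/16147.12 = 1.107440
Link Period 1→Period 2:
ΣP(Period 2)Q(Period 1) = 115.46×28 + 3510.40×4 = 3232.88 + 14041.6 = 17274.48
ΣP(Period 1)Q(Period 1) = 102.12×28 + 3653.53×4 = 2859.36 + 14614.12 = 17473.48
link = 17274.48/17473.48 = 0.988611
Link Period 2→Period 3:
ΣP(Period 3)Q(Period 2) = 149.60×31 + 3519.28×3 = 4637.6 + 10557.84 = 15195.44
ΣP(Period 2)Q(Period 2) = 115.46×31 + 3510.40×3 = 3579.26 + 10531.2 = 14110.46
link = 15195.44/14110.46 = 1.076892
Chained index = 100 × 1.107440 × 0.988611 × 1.076892 = 117.9011

117.90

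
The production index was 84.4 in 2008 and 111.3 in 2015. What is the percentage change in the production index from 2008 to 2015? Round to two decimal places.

31.87%

Change = (111.3 − 84.4) / 84.4 × 100
       = 26.9 / 84.4 × 100 = 31.8720%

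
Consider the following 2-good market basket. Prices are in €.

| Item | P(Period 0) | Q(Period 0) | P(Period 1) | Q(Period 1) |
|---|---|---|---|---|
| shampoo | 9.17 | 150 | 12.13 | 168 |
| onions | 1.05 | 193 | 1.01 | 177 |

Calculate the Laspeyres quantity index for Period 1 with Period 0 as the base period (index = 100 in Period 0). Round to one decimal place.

109.4

Laspeyres quantity index uses base-period prices as weights.
ΣP(Period 0)·Q(Period 1) = 9.17×168 + 1.05×177 = 1540.56 + 185.85 = 1726.41
ΣP(Period 0)·Q(Period 0) = 9.17×150 + 1.05×193 = 1375.5 + 202.65 = 1578.15
Index = 1726.41 / 1578.15 × 100 = 109.3945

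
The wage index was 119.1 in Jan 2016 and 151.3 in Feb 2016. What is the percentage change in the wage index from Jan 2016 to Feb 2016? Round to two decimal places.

Change = (151.3 − 119.1) / 119.1 × 100
       = 32.2 / 119.1 × 100 = 27.0361%

27.04%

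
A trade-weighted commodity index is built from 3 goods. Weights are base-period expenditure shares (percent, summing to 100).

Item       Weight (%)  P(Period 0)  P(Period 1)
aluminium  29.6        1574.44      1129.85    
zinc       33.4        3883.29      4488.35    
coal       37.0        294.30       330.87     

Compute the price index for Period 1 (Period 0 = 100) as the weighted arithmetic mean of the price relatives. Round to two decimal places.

101.44

aluminium: 29.6 × (1129.85/1574.44) = 29.6 × 0.717620 = 21.2416
zinc: 33.4 × (4488.35/3883.29) = 33.4 × 1.155811 = 38.6041
coal: 37.0 × (330.87/294.30) = 37.0 × 1.124261 = 41.5977
Index = Σ wᵢ·(p₁ᵢ/p₀ᵢ) = 21.2416 + 38.6041 + 41.5977 = 101.4433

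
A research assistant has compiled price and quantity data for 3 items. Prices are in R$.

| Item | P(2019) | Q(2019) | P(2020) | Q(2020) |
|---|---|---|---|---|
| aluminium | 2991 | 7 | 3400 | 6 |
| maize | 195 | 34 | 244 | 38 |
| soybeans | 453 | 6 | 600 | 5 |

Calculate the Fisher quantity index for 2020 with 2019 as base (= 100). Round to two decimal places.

91.37

Laspeyres component (base-period weights):
ΣP(2019)Q(2020) = 2991×6 + 195×38 + 453×5 = 17946 + 7410 + 2265 = 27621
ΣP(2019)Q(2019) = 2991×7 + 195×34 + 453×6 = 20937 + 6630 + 2718 = 30285
L = 27621 / 30285 × 100 = 91.2036
Paasche component (current-period weights):
ΣP(2020)Q(2020) = 3400×6 + 244×38 + 600×5 = 20400 + 9272 + 3000 = 32672
ΣP(2020)Q(2019) = 3400×7 + 244×34 + 600×6 = 23800 + 8296 + 3600 = 35696
P = 32672 / 35696 × 100 = 91.5285
Fisher = √(L × P) = √(91.2036 × 91.5285) = 91.3659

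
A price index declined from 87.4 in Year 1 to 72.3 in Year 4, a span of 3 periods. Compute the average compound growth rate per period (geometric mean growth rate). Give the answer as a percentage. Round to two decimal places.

-6.13%

Growth factor = (72.3/87.4)^(1/3) = (0.827231)^(1/3) = 0.938733
Growth rate = 0.938733 − 1 = -0.061267 = -6.1267%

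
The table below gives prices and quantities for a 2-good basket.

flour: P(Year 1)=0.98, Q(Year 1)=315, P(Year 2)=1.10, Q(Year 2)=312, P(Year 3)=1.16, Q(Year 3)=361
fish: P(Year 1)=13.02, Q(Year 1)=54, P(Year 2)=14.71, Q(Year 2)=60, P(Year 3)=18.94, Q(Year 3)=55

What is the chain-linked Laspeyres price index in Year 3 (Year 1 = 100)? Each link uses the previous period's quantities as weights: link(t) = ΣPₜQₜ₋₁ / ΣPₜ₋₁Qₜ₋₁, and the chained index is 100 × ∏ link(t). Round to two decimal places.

Link Year 1→Year 2:
ΣP(Year 2)Q(Year 1) = 1.10×315 + 14.71×54 = 346.5 + 794.34 = 1140.84
ΣP(Year 1)Q(Year 1) = 0.98×315 + 13.02×54 = 308.7 + 703.08 = 1011.78
link = 1140.84/1011.78 = 1.127557
Link Year 2→Year 3:
ΣP(Year 3)Q(Year 2) = 1.16×312 + 18.94×60 = 361.92 + 1136.4 = 1498.32
ΣP(Year 2)Q(Year 2) = 1.10×312 + 14.71×60 = 343.2 + 882.6 = 1225.8
link = 1498.32/1225.8 = 1.222320
Chained index = 100 × 1.127557 × 1.222320 = 137.8236

137.82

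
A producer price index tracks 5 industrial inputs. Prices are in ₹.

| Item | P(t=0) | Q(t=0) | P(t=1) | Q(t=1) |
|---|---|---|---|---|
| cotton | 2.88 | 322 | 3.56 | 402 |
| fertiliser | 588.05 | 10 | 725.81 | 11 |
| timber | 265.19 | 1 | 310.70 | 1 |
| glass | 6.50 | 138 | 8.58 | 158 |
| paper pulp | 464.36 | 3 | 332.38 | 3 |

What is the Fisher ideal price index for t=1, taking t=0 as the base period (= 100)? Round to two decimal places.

Laspeyres component (base-period weights):
ΣP(t=1)Q(t=0) = 3.56×322 + 725.81×10 + 310.70×1 + 8.58×138 + 332.38×3 = 1146.32 + 7258.1 + 310.7 + 1184.04 + 997.14 = 10896.3
ΣP(t=0)Q(t=0) = 2.88×322 + 588.05×10 + 265.19×1 + 6.50×138 + 464.36×3 = 927.36 + 5880.5 + 265.19 + 897 + 1393.08 = 9363.13
L = 10896.3 / 9363.13 × 100 = 116.3745
Paasche component (current-period weights):
ΣP(t=1)Q(t=1) = 3.56×402 + 725.81×11 + 310.70×1 + 8.58×158 + 332.38×3 = 1431.12 + 7983.91 + 310.7 + 1355.64 + 997.14 = 12078.51
ΣP(t=0)Q(t=1) = 2.88×402 + 588.05×11 + 265.19×1 + 6.50×158 + 464.36×3 = 1157.76 + 6468.55 + 265.19 + 1027 + 1393.08 = 10311.58
P = 12078.51 / 10311.58 × 100 = 117.1354
Fisher = √(L × P) = √(116.3745 × 117.1354) = 116.7544

116.75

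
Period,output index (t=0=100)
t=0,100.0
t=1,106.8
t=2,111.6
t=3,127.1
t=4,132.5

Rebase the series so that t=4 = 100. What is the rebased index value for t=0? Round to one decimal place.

75.5

Rebased(t=0) = 100.0 / 132.5 × 100 = 75.4717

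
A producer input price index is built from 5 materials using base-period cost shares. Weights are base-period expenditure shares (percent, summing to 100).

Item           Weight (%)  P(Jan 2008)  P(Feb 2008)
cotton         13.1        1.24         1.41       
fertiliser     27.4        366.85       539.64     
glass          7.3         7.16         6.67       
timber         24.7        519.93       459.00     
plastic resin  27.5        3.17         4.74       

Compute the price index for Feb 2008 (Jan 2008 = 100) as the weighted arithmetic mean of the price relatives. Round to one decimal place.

cotton: 13.1 × (1.41/1.24) = 13.1 × 1.137097 = 14.8960
fertiliser: 27.4 × (539.64/366.85) = 27.4 × 1.471010 = 40.3057
glass: 7.3 × (6.67/7.16) = 7.3 × 0.931564 = 6.8004
timber: 24.7 × (459.00/519.93) = 24.7 × 0.882811 = 21.8054
plastic resin: 27.5 × (4.74/3.17) = 27.5 × 1.495268 = 41.1199
Index = Σ wᵢ·(p₁ᵢ/p₀ᵢ) = 14.8960 + 40.3057 + 6.8004 + 21.8054 + 41.1199 = 124.9274

124.9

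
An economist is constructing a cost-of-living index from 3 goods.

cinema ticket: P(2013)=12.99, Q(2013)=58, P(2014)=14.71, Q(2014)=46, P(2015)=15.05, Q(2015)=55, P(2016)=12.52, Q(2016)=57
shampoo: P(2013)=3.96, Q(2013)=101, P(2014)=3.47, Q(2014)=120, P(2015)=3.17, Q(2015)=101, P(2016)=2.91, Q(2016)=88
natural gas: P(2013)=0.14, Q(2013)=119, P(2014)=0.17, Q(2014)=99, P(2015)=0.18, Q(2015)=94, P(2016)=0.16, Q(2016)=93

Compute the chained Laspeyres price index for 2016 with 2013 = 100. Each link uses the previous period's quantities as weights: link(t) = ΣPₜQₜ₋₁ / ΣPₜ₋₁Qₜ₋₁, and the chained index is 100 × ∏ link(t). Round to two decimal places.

Link 2013→2014:
ΣP(2014)Q(2013) = 14.71×58 + 3.47×101 + 0.17×119 = 853.18 + 350.47 + 20.23 = 1223.88
ΣP(2013)Q(2013) = 12.99×58 + 3.96×101 + 0.14×119 = 753.42 + 399.96 + 16.66 = 1170.04
link = 1223.88/1170.04 = 1.046016
Link 2014→2015:
ΣP(2015)Q(2014) = 15.05×46 + 3.17×120 + 0.18×99 = 692.3 + 380.4 + 17.82 = 1090.52
ΣP(2014)Q(2014) = 14.71×46 + 3.47×120 + 0.17×99 = 676.66 + 416.4 + 16.83 = 1109.89
link = 1090.52/1109.89 = 0.982548
Link 2015→2016:
ΣP(2016)Q(2015) = 12.52×55 + 2.91×101 + 0.16×94 = 688.6 + 293.91 + 15.04 = 997.55
ΣP(2015)Q(2015) = 15.05×55 + 3.17×101 + 0.18×94 = 827.75 + 320.17 + 16.92 = 1164.84
link = 997.55/1164.84 = 0.856384
Chained index = 100 × 1.046016 × 0.982548 × 0.856384 = 88.0157

88.02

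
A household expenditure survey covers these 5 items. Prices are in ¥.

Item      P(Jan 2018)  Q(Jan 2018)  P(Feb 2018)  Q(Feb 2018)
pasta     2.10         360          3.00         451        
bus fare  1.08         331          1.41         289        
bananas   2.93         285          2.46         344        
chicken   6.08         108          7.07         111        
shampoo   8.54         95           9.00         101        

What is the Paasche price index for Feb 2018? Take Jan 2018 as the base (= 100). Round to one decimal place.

Paasche price index uses current-period quantities as weights.
ΣP(Feb 2018)·Q(Feb 2018) = 3.00×451 + 1.41×289 + 2.46×344 + 7.07×111 + 9.00×101 = 1353 + 407.49 + 846.24 + 784.77 + 909 = 4300.5
ΣP(Jan 2018)·Q(Feb 2018) = 2.10×451 + 1.08×289 + 2.93×344 + 6.08×111 + 8.54×101 = 947.1 + 312.12 + 1007.92 + 674.88 + 862.54 = 3804.56
Index = 4300.5 / 3804.56 × 100 = 113.0354

113.0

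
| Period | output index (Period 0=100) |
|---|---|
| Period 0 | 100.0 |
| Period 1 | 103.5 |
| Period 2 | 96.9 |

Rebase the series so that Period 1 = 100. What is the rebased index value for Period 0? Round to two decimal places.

96.62

Rebased(Period 0) = 100.0 / 103.5 × 100 = 96.6184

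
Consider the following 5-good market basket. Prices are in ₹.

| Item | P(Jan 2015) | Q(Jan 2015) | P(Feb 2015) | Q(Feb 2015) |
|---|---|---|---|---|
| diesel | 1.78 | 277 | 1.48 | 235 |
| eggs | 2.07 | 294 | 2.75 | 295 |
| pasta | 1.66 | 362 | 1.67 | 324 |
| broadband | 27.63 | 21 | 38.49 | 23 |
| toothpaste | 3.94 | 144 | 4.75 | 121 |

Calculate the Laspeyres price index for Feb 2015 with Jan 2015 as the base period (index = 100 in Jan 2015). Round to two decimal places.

Laspeyres price index uses base-period quantities as weights.
ΣP(Feb 2015)·Q(Jan 2015) = 1.48×277 + 2.75×294 + 1.67×362 + 38.49×21 + 4.75×144 = 409.96 + 808.5 + 604.54 + 808.29 + 684 = 3315.29
ΣP(Jan 2015)·Q(Jan 2015) = 1.78×277 + 2.07×294 + 1.66×362 + 27.63×21 + 3.94×144 = 493.06 + 608.58 + 600.92 + 580.23 + 567.36 = 2850.15
Index = 3315.29 / 2850.15 × 100 = 116.3198

116.32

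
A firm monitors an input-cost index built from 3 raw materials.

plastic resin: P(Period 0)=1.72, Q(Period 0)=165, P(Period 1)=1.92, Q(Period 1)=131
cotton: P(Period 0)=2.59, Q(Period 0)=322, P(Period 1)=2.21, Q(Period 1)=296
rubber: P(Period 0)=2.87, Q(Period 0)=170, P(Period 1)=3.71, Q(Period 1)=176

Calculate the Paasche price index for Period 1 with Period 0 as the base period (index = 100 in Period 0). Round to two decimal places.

104.11

Paasche price index uses current-period quantities as weights.
ΣP(Period 1)·Q(Period 1) = 1.92×131 + 2.21×296 + 3.71×176 = 251.52 + 654.16 + 652.96 = 1558.64
ΣP(Period 0)·Q(Period 1) = 1.72×131 + 2.59×296 + 2.87×176 = 225.32 + 766.64 + 505.12 = 1497.08
Index = 1558.64 / 1497.08 × 100 = 104.1120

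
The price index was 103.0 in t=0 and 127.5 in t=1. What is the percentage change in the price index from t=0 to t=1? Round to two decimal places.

Change = (127.5 − 103.0) / 103.0 × 100
       = 24.5 / 103.0 × 100 = 23.7864%

23.79%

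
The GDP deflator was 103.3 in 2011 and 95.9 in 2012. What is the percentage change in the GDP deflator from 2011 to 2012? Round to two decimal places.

-7.16%

Change = (95.9 − 103.3) / 103.3 × 100
       = -7.4 / 103.3 × 100 = -7.1636%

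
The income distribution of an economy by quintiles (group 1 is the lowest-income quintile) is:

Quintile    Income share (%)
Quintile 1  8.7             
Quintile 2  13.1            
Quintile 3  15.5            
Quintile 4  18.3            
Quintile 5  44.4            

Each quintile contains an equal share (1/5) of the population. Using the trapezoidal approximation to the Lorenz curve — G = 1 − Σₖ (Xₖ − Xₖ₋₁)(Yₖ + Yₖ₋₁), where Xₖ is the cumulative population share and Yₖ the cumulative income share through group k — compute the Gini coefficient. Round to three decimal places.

0.306

Cumulative income shares Yₖ: 0.0870, 0.2180, 0.3730, 0.5560, 1.0000
Σ (Xₖ−Xₖ₋₁)(Yₖ+Yₖ₋₁) = (1/5)(0.0870+0.0000) + (1/5)(0.2180+0.0870) + (1/5)(0.3730+0.2180) + (1/5)(0.5560+0.3730) + (1/5)(1.0000+0.5560)
  = 0.0174 + 0.0610 + 0.1182 + 0.1858 + 0.3112 = 0.6936
G = 1 − 0.6936 = 0.3064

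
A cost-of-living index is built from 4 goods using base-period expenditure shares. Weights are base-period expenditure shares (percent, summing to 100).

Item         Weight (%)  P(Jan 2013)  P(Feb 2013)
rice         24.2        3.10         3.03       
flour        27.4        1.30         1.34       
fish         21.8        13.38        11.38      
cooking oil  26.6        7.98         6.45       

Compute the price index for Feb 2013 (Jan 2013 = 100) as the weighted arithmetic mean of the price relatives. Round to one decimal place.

91.9

rice: 24.2 × (3.03/3.10) = 24.2 × 0.977419 = 23.6535
flour: 27.4 × (1.34/1.30) = 27.4 × 1.030769 = 28.2431
fish: 21.8 × (11.38/13.38) = 21.8 × 0.850523 = 18.5414
cooking oil: 26.6 × (6.45/7.98) = 26.6 × 0.808271 = 21.5000
Index = Σ wᵢ·(p₁ᵢ/p₀ᵢ) = 23.6535 + 28.2431 + 18.5414 + 21.5000 = 91.9380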